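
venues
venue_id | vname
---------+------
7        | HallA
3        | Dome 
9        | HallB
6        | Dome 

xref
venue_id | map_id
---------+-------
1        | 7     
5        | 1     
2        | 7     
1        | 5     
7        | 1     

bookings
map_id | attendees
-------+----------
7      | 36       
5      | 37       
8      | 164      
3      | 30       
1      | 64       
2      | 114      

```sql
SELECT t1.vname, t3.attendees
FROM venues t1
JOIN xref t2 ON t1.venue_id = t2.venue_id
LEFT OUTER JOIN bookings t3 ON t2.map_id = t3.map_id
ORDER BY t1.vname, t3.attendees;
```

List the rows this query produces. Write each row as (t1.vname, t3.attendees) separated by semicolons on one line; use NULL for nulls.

Joins associate left-to-right: venues INNER JOIN xref on venue_id gives 1 intermediate row(s).
Then LEFT JOIN `bookings t3` on map_id: each of those 1 rows is kept; rows whose t2.map_id has no match in t3 get NULL for t3's columns.

(HallA, 64)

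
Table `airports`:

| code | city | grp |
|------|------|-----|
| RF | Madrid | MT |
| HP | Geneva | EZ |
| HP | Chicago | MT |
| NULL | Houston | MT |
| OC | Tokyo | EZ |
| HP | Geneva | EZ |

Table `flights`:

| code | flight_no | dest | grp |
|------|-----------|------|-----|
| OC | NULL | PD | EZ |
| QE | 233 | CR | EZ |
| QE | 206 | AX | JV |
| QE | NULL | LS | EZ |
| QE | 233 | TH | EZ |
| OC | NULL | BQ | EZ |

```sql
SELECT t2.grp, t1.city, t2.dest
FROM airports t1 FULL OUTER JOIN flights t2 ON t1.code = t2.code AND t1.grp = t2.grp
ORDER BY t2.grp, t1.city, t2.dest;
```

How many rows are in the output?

FULL OUTER JOIN keeps every row from both sides; unmatched rows get NULL for the other side's columns.
Matching on t1.code = t2.code AND t1.grp = t2.grp. A NULL in a compared column never satisfies the condition.
Matched pairs: 2; unmatched t1 rows kept: 5; unmatched t2 rows kept: 4.
Total: 2 matched + 9 padded = 11 rows.

11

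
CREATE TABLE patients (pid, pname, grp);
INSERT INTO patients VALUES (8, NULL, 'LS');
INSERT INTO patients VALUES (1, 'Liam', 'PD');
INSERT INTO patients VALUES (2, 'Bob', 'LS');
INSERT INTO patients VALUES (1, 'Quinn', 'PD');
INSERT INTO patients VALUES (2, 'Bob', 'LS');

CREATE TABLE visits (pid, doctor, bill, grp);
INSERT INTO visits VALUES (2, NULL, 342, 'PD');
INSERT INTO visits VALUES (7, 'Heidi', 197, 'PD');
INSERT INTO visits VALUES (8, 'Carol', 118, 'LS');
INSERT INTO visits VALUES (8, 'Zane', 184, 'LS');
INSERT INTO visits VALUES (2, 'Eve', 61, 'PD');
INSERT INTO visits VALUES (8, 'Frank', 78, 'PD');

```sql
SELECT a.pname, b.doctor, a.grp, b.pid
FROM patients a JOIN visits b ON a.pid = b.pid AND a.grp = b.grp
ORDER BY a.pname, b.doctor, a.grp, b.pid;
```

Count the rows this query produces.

2

INNER JOIN keeps only pairs where the ON condition holds.
Matching on a.pid = b.pid AND a.grp = b.grp.
Matched pairs: 2.
Total: 2 rows.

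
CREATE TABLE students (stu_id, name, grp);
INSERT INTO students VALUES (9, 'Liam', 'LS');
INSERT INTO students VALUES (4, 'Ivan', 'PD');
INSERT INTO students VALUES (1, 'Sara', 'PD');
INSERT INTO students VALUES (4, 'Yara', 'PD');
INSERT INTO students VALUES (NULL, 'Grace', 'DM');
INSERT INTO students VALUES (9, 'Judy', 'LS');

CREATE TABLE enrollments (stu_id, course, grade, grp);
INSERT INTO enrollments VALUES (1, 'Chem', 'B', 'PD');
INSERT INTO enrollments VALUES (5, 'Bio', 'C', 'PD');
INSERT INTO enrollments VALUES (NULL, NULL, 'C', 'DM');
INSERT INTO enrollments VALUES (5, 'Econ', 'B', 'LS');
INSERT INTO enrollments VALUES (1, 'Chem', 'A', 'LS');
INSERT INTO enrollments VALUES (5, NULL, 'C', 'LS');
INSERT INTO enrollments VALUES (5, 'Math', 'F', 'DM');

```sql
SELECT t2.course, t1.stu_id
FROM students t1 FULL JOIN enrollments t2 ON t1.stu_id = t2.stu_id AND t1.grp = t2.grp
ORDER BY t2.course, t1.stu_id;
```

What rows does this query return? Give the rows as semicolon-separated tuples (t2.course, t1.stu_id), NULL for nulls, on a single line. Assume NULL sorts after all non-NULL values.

(Bio, NULL); (Chem, 1); (Chem, NULL); (Econ, NULL); (Math, NULL); (NULL, 4); (NULL, 4); (NULL, 9); (NULL, 9); (NULL, NULL); (NULL, NULL); (NULL, NULL)

FULL OUTER JOIN keeps every row from both sides; unmatched rows get NULL for the other side's columns.
Matching on t1.stu_id = t2.stu_id AND t1.grp = t2.grp. A NULL in a compared column never satisfies the condition.
- stu_id=9, grp=LS: no t2 row matches, row kept with t2 columns NULL.
- stu_id=4, grp=PD: no t2 row matches, row kept with t2 columns NULL.
- stu_id=1, grp=PD: 1 matching t2 row(s), so 1 row(s) emitted.
- stu_id=4, grp=PD: no t2 row matches, row kept with t2 columns NULL.
- stu_id=NULL, grp=DM: no t2 row matches, row kept with t2 columns NULL.
- stu_id=9, grp=LS: no t2 row matches, row kept with t2 columns NULL.
- 6 t2 row(s) had no t1 match → kept, t1 columns NULL.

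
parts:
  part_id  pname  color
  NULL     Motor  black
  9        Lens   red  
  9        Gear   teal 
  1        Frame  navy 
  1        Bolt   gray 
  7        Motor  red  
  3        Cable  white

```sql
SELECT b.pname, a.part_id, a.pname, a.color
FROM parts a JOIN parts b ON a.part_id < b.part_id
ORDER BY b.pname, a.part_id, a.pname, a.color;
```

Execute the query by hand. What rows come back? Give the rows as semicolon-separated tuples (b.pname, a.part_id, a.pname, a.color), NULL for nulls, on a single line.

INNER JOIN keeps only pairs where the ON condition holds.
Matching on a.part_id < b.part_id. A NULL in a compared column never satisfies the condition.
- part_id=NULL: no matching b row, dropped.
- part_id=9: no matching b row, dropped.
- part_id=9: no matching b row, dropped.
- part_id=1: 4 matching b row(s), so 4 row(s) emitted.
- part_id=1: 4 matching b row(s), so 4 row(s) emitted.
- part_id=7: 2 matching b row(s), so 2 row(s) emitted.
- part_id=3: 3 matching b row(s), so 3 row(s) emitted.

(Cable, 1, Bolt, gray); (Cable, 1, Frame, navy); (Gear, 1, Bolt, gray); (Gear, 1, Frame, navy); (Gear, 3, Cable, white); (Gear, 7, Motor, red); (Lens, 1, Bolt, gray); (Lens, 1, Frame, navy); (Lens, 3, Cable, white); (Lens, 7, Motor, red); (Motor, 1, Bolt, gray); (Motor, 1, Frame, navy); (Motor, 3, Cable, white)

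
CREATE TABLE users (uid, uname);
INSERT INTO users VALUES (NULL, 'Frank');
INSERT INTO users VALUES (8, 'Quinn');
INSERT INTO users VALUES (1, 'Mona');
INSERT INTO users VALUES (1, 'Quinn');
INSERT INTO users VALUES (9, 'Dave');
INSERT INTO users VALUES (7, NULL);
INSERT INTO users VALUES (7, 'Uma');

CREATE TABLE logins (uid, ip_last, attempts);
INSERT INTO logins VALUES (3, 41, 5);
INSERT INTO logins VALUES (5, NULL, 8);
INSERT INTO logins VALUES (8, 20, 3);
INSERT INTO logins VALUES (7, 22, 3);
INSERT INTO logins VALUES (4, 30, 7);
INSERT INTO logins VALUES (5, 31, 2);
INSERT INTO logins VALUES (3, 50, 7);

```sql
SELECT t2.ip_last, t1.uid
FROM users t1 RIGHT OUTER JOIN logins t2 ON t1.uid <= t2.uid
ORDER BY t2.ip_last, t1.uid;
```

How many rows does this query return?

RIGHT JOIN keeps every row from `logins`; unmatched rows get NULL for `users`'s columns.
Matching on t1.uid <= t2.uid. A NULL in a compared column never satisfies the condition.
Matched pairs: 19; unmatched t2 rows kept: 0.
Total: 19 rows.

19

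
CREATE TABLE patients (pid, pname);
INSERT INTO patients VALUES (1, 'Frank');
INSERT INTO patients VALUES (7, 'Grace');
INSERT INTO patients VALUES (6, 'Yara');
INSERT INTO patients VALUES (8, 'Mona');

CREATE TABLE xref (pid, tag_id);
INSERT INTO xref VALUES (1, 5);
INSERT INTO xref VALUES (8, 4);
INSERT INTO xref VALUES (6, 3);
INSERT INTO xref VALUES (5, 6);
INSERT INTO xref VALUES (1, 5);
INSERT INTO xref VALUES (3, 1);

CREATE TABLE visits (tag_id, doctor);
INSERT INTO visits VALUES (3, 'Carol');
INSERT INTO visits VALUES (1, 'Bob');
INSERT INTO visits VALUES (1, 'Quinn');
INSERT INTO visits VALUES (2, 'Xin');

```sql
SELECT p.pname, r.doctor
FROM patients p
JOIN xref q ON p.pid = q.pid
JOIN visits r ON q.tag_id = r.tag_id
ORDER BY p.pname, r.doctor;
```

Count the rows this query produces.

1

Step 1 — p INNER JOIN q on pid → 4 row(s).
Then INNER JOIN `visits r` on tag_id: keep only rows whose q.tag_id appears in r.
Result: 1 row(s).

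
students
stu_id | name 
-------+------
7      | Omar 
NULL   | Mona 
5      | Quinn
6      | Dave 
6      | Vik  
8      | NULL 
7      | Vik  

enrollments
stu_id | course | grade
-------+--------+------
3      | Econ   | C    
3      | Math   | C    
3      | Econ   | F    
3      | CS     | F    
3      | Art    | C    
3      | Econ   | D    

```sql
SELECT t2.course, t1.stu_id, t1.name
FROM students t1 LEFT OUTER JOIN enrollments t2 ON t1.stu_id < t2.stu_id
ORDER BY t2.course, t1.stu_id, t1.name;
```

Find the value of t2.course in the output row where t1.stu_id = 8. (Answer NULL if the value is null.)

NULL

LEFT JOIN keeps every row from `students`; unmatched rows get NULL for `enrollments`'s columns.
Matching on t1.stu_id < t2.stu_id. A NULL in a compared column never satisfies the condition.
- stu_id=7: no t2 row matches, row kept with t2 columns NULL.
- stu_id=NULL: no t2 row matches, row kept with t2 columns NULL.
- stu_id=5: no t2 row matches, row kept with t2 columns NULL.
- stu_id=6: no t2 row matches, row kept with t2 columns NULL.
- stu_id=6: no t2 row matches, row kept with t2 columns NULL.
- stu_id=8: no t2 row matches, row kept with t2 columns NULL.
- stu_id=7: no t2 row matches, row kept with t2 columns NULL.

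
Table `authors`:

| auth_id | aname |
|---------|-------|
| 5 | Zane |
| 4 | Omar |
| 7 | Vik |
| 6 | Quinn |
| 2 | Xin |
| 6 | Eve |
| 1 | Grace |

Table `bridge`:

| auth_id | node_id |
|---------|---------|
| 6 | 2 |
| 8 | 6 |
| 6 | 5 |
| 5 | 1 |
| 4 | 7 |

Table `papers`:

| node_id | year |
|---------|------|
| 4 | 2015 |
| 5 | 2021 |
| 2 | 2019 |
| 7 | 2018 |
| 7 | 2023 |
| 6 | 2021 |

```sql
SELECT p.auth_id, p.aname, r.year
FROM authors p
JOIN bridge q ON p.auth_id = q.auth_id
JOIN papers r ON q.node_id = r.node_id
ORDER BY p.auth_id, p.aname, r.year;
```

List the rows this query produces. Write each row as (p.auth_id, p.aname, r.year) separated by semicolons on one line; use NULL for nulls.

Evaluate left to right. First `authors p INNER JOIN bridge q` on auth_id: 6 row(s).
Then INNER JOIN `papers r` on node_id: keep only rows whose q.node_id appears in r.

(4, Omar, 2018); (4, Omar, 2023); (6, Eve, 2019); (6, Eve, 2021); (6, Quinn, 2019); (6, Quinn, 2021)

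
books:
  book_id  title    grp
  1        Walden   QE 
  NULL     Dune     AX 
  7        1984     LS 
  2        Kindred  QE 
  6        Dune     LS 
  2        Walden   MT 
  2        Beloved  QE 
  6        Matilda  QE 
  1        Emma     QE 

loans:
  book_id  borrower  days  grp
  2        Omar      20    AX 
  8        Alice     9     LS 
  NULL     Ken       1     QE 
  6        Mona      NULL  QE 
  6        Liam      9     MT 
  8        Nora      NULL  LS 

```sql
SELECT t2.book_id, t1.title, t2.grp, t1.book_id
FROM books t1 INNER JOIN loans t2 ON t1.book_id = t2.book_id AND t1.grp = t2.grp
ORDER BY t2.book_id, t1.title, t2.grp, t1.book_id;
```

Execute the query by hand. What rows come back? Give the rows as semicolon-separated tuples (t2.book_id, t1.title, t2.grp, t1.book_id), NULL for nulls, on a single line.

(6, Matilda, QE, 6)

INNER JOIN keeps only pairs where the ON condition holds.
Matching on t1.book_id = t2.book_id AND t1.grp = t2.grp. A NULL in a compared column never satisfies the condition.
- t1 row (book_id=1, grp=QE): no match → dropped.
- t1 row (book_id=NULL, grp=AX): no match → dropped.
- t1 row (book_id=7, grp=LS): no match → dropped.
- t1 row (book_id=2, grp=QE): no match → dropped.
- t1 row (book_id=6, grp=LS): no match → dropped.
- t1 row (book_id=2, grp=MT): no match → dropped.
- t1 row (book_id=2, grp=QE): no match → dropped.
- t1 row (book_id=6, grp=QE): matches 1 t2 row(s) → 1 output row(s).
- t1 row (book_id=1, grp=QE): no match → dropped.
After projecting and ordering:
t2.book_id | t1.title | t2.grp | t1.book_id
6 | Matilda | QE | 6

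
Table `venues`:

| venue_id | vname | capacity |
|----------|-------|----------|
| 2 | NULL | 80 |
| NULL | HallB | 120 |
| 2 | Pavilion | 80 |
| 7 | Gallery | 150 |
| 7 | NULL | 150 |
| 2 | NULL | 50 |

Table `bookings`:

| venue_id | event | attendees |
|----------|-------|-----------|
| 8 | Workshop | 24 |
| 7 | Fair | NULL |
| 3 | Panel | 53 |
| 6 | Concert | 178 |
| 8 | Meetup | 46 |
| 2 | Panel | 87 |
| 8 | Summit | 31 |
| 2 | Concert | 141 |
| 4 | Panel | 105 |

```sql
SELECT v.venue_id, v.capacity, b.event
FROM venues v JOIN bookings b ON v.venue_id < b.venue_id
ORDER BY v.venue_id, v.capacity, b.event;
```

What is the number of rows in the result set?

27

INNER JOIN keeps only pairs where the ON condition holds.
Matching on v.venue_id < b.venue_id. A NULL in a compared column never satisfies the condition.
Matched pairs: 27.
Total: 27 rows.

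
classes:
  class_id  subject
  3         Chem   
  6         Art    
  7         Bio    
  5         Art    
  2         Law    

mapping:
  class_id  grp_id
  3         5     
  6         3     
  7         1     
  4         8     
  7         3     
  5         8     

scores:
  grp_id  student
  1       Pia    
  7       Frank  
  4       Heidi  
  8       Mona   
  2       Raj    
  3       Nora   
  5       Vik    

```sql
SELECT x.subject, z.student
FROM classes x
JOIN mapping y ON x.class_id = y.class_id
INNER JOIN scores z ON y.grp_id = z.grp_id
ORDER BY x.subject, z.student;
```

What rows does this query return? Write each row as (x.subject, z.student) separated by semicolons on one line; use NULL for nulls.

(Art, Mona); (Art, Nora); (Bio, Nora); (Bio, Pia); (Chem, Vik)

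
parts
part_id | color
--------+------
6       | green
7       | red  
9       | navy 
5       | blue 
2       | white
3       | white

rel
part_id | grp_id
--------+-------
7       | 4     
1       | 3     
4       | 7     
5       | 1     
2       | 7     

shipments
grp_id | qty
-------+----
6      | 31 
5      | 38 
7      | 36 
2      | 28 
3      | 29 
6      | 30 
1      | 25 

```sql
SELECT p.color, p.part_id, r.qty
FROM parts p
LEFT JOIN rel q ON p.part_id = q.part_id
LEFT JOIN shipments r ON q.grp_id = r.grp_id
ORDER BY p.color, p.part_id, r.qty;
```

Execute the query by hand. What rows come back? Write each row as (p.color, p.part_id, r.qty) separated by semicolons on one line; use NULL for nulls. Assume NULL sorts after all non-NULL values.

Evaluate left to right. First `parts p LEFT JOIN rel q` on part_id: 6 row(s).
Then LEFT JOIN `shipments r` on grp_id: each of those 6 rows is kept; rows whose q.grp_id has no match in r get NULL for r's columns.

(blue, 5, 25); (green, 6, NULL); (navy, 9, NULL); (red, 7, NULL); (white, 2, 36); (white, 3, NULL)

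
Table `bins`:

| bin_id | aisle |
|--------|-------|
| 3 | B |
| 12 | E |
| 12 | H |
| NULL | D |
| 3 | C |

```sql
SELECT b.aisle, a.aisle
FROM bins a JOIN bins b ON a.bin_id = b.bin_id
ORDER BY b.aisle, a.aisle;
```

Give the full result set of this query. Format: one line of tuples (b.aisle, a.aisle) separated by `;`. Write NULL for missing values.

INNER JOIN keeps only pairs where the ON condition holds.
Matching on a.bin_id = b.bin_id. A NULL in a compared column never satisfies the condition.
- a row (bin_id=3): matches 2 b row(s) → 2 output row(s).
- a row (bin_id=12): matches 2 b row(s) → 2 output row(s).
- a row (bin_id=12): matches 2 b row(s) → 2 output row(s).
- a row (bin_id=NULL): no match → dropped.
- a row (bin_id=3): matches 2 b row(s) → 2 output row(s).
After projecting and ordering:
b.aisle | a.aisle
B | B
B | C
C | B
C | C
E | E
E | H
H | E
H | H

(B, B); (B, C); (C, B); (C, C); (E, E); (E, H); (H, E); (H, H)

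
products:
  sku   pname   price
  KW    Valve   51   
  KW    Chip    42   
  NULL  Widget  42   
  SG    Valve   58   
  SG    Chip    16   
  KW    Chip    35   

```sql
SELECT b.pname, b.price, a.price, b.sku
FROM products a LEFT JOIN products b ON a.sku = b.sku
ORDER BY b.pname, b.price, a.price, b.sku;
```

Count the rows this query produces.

14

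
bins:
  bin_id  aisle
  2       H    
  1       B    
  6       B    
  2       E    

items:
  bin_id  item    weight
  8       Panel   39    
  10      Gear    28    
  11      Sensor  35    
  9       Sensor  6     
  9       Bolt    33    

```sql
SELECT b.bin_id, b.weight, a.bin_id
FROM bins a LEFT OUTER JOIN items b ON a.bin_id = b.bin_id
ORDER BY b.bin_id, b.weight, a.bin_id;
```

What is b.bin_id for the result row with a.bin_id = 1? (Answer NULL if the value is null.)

LEFT JOIN keeps every row from `bins`; unmatched rows get NULL for `items`'s columns.
Matching on a.bin_id = b.bin_id.
Matched pairs: 0; unmatched a rows kept: 4.

NULL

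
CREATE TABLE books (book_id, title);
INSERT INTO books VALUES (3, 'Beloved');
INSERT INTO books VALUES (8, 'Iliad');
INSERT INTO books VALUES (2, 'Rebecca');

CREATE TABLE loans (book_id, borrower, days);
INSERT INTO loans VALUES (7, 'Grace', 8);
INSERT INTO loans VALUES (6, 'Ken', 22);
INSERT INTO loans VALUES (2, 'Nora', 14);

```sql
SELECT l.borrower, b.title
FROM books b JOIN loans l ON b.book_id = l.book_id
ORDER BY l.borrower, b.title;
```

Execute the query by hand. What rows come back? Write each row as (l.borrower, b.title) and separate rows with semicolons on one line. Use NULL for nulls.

(Nora, Rebecca)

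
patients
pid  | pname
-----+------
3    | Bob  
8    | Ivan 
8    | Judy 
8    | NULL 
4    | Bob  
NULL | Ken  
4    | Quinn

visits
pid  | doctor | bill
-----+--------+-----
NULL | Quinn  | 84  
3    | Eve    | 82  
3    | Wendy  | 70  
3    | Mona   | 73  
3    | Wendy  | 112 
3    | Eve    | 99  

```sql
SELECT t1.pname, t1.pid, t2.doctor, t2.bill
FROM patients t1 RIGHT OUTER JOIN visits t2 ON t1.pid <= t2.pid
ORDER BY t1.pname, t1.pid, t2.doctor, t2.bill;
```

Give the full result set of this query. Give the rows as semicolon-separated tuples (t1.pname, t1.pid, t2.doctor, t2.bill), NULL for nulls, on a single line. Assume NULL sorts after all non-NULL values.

RIGHT JOIN keeps every row from `visits`; unmatched rows get NULL for `patients`'s columns.
Matching on t1.pid <= t2.pid. A NULL in a compared column never satisfies the condition.
Matched pairs: 5; unmatched t2 rows kept: 1.

(Bob, 3, Eve, 82); (Bob, 3, Eve, 99); (Bob, 3, Mona, 73); (Bob, 3, Wendy, 70); (Bob, 3, Wendy, 112); (NULL, NULL, Quinn, 84)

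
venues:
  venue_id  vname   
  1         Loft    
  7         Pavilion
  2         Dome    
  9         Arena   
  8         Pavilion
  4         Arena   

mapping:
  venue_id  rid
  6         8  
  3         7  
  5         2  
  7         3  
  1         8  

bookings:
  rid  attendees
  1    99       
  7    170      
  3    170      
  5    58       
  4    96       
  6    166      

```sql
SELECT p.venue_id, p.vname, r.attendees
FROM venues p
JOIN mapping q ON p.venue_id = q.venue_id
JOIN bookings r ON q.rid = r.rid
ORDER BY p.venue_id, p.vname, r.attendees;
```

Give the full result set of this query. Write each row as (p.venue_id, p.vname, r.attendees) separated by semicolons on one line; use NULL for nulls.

(7, Pavilion, 170)

Joins associate left-to-right: venues INNER JOIN mapping on venue_id gives 2 intermediate row(s).
Then INNER JOIN `bookings r` on rid: keep only rows whose q.rid appears in r.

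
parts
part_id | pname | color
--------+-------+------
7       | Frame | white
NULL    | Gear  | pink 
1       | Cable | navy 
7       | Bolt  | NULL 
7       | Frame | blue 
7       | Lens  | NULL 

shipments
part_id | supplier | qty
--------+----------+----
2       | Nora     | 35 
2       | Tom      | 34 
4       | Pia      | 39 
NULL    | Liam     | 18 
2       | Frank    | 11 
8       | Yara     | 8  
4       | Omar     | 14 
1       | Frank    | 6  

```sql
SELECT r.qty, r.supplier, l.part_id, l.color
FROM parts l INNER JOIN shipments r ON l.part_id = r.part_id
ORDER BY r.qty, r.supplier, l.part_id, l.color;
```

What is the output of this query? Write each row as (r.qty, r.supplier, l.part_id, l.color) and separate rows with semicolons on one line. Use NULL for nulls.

INNER JOIN keeps only pairs where the ON condition holds.
Matching on l.part_id = r.part_id. A NULL in a compared column never satisfies the condition.
- l[0] part_id=7 → no match; dropped.
- l[1] part_id=NULL → no match; dropped.
- l[2] part_id=1 → 1 match(es) in r → 1 row(s).
- l[3] part_id=7 → no match; dropped.
- l[4] part_id=7 → no match; dropped.
- l[5] part_id=7 → no match; dropped.
After projecting and ordering:
r.qty | r.supplier | l.part_id | l.color
6 | Frank | 1 | navy

(6, Frank, 1, navy)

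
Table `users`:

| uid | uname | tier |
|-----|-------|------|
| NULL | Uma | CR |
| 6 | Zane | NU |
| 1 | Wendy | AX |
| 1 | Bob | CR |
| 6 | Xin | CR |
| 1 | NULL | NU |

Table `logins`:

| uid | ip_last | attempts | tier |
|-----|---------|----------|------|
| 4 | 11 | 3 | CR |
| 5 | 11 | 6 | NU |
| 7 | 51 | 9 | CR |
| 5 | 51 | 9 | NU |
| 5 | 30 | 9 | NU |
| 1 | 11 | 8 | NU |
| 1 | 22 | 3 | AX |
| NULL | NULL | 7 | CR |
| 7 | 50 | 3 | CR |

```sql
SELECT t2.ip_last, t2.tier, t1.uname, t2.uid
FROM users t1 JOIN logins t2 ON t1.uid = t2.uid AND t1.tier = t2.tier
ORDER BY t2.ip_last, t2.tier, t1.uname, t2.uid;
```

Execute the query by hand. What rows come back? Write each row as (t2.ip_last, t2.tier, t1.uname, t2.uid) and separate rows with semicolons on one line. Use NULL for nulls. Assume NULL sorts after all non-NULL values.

(11, NU, NULL, 1); (22, AX, Wendy, 1)

INNER JOIN keeps only pairs where the ON condition holds.
Matching on t1.uid = t2.uid AND t1.tier = t2.tier. A NULL in a compared column never satisfies the condition.
- t1 row (uid=NULL, tier=CR): no match → dropped.
- t1 row (uid=6, tier=NU): no match → dropped.
- t1 row (uid=1, tier=AX): matches 1 t2 row(s) → 1 output row(s).
- t1 row (uid=1, tier=CR): no match → dropped.
- t1 row (uid=6, tier=CR): no match → dropped.
- t1 row (uid=1, tier=NU): matches 1 t2 row(s) → 1 output row(s).
After projecting and ordering:
t2.ip_last | t2.tier | t1.uname | t2.uid
11 | NU | NULL | 1
22 | AX | Wendy | 1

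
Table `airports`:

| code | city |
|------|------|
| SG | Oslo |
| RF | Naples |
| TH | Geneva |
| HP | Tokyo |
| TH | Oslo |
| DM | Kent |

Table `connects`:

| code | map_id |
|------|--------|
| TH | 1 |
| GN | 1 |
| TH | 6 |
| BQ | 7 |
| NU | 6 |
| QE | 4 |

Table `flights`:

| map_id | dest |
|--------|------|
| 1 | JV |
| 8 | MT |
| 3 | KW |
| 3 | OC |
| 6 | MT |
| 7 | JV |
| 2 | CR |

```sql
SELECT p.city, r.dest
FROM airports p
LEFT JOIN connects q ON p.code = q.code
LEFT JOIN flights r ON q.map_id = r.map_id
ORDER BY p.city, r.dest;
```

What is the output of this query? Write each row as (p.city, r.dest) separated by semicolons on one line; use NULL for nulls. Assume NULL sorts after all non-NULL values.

Evaluate left to right. First `airports p LEFT JOIN connects q` on code: 8 row(s).
Then LEFT JOIN `flights r` on map_id: each of those 8 rows is kept; rows whose q.map_id has no match in r get NULL for r's columns.

(Geneva, JV); (Geneva, MT); (Kent, NULL); (Naples, NULL); (Oslo, JV); (Oslo, MT); (Oslo, NULL); (Tokyo, NULL)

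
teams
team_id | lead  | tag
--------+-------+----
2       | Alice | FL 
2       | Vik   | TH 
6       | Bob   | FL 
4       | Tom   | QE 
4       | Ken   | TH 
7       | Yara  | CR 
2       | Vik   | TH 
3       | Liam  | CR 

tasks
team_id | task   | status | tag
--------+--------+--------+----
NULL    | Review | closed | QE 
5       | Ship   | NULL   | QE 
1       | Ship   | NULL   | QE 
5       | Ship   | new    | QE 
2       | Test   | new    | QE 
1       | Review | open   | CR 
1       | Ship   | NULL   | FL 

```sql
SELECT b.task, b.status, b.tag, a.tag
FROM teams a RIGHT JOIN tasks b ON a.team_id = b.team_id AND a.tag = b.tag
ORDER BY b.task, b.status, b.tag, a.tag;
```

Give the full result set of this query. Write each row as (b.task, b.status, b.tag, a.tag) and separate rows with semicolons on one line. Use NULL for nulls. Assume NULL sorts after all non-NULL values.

RIGHT JOIN keeps every row from `tasks`; unmatched rows get NULL for `teams`'s columns.
Matching on a.team_id = b.team_id AND a.tag = b.tag. A NULL in a compared column never satisfies the condition.
Matched pairs: 0; unmatched b rows kept: 7.

(Review, closed, QE, NULL); (Review, open, CR, NULL); (Ship, new, QE, NULL); (Ship, NULL, FL, NULL); (Ship, NULL, QE, NULL); (Ship, NULL, QE, NULL); (Test, new, QE, NULL)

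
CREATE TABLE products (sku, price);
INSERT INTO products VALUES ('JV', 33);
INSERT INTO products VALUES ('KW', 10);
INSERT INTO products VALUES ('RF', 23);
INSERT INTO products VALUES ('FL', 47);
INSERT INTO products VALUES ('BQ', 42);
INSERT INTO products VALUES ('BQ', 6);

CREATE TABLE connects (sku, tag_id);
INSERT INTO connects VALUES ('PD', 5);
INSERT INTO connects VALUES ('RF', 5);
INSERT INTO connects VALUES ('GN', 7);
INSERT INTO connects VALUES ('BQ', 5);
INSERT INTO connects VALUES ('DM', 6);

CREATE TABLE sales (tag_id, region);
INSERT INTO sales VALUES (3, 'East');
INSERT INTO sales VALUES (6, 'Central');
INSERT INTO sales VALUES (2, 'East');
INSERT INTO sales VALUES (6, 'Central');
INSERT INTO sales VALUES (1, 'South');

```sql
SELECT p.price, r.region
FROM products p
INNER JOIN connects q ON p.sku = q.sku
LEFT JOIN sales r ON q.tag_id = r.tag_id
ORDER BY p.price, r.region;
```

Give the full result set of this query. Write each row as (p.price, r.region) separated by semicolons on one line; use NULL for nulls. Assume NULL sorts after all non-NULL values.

(6, NULL); (23, NULL); (42, NULL)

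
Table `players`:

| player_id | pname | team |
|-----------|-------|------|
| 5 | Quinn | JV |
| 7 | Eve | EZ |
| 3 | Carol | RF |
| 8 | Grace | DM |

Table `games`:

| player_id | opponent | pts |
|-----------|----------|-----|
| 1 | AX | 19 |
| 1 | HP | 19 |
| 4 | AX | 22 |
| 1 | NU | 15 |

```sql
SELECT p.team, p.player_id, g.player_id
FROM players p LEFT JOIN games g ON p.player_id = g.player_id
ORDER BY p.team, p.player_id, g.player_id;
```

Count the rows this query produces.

4

LEFT JOIN keeps every row from `players`; unmatched rows get NULL for `games`'s columns.
Matching on p.player_id = g.player_id.
- p (player_id=5) has no partner → padded with NULL.
- p (player_id=7) has no partner → padded with NULL.
- p (player_id=3) has no partner → padded with NULL.
- p (player_id=8) has no partner → padded with NULL.
Total: 0 matched + 4 padded = 4 rows.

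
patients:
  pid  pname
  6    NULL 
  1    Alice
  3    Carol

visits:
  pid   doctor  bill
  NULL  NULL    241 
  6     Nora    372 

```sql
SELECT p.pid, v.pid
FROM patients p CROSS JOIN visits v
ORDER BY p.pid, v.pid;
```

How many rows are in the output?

6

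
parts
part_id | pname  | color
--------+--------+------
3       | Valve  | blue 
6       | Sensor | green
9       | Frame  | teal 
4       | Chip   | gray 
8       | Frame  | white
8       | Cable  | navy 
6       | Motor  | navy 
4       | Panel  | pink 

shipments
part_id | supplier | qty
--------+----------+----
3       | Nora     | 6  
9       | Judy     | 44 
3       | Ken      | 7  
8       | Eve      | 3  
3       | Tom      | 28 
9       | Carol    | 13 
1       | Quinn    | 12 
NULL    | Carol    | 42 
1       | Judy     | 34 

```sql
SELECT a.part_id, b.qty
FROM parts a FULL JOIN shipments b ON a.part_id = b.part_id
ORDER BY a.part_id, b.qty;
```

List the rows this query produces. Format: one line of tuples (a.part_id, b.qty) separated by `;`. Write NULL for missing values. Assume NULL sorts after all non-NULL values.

FULL OUTER JOIN keeps every row from both sides; unmatched rows get NULL for the other side's columns.
Matching on a.part_id = b.part_id. A NULL in a compared column never satisfies the condition.
- a row (part_id=3): matches 3 b row(s) → 3 output row(s).
- a row (part_id=6): no match → kept, b columns NULL.
- a row (part_id=9): matches 2 b row(s) → 2 output row(s).
- a row (part_id=4): no match → kept, b columns NULL.
- a row (part_id=8): matches 1 b row(s) → 1 output row(s).
- a row (part_id=8): matches 1 b row(s) → 1 output row(s).
- a row (part_id=6): no match → kept, b columns NULL.
- a row (part_id=4): no match → kept, b columns NULL.
- plus 3 unmatched b row(s), each kept with NULL a columns.

(3, 6); (3, 7); (3, 28); (4, NULL); (4, NULL); (6, NULL); (6, NULL); (8, 3); (8, 3); (9, 13); (9, 44); (NULL, 12); (NULL, 34); (NULL, 42)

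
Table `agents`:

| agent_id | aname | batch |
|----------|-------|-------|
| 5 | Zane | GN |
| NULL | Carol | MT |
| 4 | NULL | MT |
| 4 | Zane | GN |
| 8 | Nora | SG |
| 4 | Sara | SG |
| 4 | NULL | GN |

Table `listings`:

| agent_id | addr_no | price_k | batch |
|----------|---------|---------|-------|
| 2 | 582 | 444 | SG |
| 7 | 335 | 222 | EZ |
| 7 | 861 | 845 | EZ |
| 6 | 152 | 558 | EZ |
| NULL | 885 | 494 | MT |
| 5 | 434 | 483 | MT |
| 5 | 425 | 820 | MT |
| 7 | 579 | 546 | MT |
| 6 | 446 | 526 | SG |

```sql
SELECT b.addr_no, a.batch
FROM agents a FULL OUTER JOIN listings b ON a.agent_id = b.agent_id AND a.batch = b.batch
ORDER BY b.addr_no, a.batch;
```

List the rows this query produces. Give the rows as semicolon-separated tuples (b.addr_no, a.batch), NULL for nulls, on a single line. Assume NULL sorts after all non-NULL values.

(152, NULL); (335, NULL); (425, NULL); (434, NULL); (446, NULL); (579, NULL); (582, NULL); (861, NULL); (885, NULL); (NULL, GN); (NULL, GN); (NULL, GN); (NULL, MT); (NULL, MT); (NULL, SG); (NULL, SG)

FULL OUTER JOIN keeps every row from both sides; unmatched rows get NULL for the other side's columns.
Matching on a.agent_id = b.agent_id AND a.batch = b.batch. A NULL in a compared column never satisfies the condition.
- a[0] agent_id=5, batch=GN → no match; kept with NULLs on the b side.
- a[1] agent_id=NULL, batch=MT → no match; kept with NULLs on the b side.
- a[2] agent_id=4, batch=MT → no match; kept with NULLs on the b side.
- a[3] agent_id=4, batch=GN → no match; kept with NULLs on the b side.
- a[4] agent_id=8, batch=SG → no match; kept with NULLs on the b side.
- a[5] agent_id=4, batch=SG → no match; kept with NULLs on the b side.
- a[6] agent_id=4, batch=GN → no match; kept with NULLs on the b side.
- 9 row(s) from b found no a partner → padded with NULL.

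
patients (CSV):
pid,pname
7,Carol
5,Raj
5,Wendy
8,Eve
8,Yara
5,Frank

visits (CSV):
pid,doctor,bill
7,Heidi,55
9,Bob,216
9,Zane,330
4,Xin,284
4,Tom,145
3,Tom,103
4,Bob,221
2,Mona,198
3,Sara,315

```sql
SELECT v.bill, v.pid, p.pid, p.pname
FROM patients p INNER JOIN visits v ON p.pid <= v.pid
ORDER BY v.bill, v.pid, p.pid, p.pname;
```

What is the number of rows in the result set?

16

INNER JOIN keeps only pairs where the ON condition holds.
Matching on p.pid <= v.pid.
Matched pairs: 16.
Total: 16 rows.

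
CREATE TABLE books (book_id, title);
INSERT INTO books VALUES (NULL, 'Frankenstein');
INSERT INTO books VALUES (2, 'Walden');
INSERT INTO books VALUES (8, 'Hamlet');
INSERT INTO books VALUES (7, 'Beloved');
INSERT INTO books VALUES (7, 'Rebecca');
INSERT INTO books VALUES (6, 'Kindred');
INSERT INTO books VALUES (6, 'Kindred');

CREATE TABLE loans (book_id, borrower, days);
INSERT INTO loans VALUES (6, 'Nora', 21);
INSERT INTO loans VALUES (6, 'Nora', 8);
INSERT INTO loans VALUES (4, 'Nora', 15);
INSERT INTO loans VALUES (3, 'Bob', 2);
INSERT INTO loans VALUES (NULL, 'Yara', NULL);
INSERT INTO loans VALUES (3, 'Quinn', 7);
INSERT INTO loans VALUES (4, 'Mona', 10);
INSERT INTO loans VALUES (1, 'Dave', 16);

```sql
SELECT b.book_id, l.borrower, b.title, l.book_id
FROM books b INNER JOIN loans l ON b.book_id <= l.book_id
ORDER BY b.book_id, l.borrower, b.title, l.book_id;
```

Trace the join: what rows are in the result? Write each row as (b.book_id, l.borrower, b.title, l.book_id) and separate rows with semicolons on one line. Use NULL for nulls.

INNER JOIN keeps only pairs where the ON condition holds.
Matching on b.book_id <= l.book_id. A NULL in a compared column never satisfies the condition.
- b[0] book_id=NULL → no match; dropped.
- b[1] book_id=2 → 6 match(es) in l → 6 row(s).
- b[2] book_id=8 → no match; dropped.
- b[3] book_id=7 → no match; dropped.
- b[4] book_id=7 → no match; dropped.
- b[5] book_id=6 → 2 match(es) in l → 2 row(s).
- b[6] book_id=6 → 2 match(es) in l → 2 row(s).
After projecting and ordering:
b.book_id | l.borrower | b.title | l.book_id
2 | Bob | Walden | 3
2 | Mona | Walden | 4
2 | Nora | Walden | 4
2 | Nora | Walden | 6
2 | Nora | Walden | 6
2 | Quinn | Walden | 3
6 | Nora | Kindred | 6
6 | Nora | Kindred | 6
6 | Nora | Kindred | 6
6 | Nora | Kindred | 6

(2, Bob, Walden, 3); (2, Mona, Walden, 4); (2, Nora, Walden, 4); (2, Nora, Walden, 6); (2, Nora, Walden, 6); (2, Quinn, Walden, 3); (6, Nora, Kindred, 6); (6, Nora, Kindred, 6); (6, Nora, Kindred, 6); (6, Nora, Kindred, 6)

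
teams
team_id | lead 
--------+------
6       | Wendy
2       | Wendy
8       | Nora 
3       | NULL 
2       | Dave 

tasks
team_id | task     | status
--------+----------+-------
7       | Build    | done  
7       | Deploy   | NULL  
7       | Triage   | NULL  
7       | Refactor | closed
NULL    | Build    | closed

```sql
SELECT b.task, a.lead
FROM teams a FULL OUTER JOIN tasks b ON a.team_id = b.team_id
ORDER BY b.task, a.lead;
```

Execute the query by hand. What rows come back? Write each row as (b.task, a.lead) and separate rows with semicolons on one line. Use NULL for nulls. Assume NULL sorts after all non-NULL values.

FULL OUTER JOIN keeps every row from both sides; unmatched rows get NULL for the other side's columns.
Matching on a.team_id = b.team_id. A NULL in a compared column never satisfies the condition.
Matched pairs: 0; unmatched a rows kept: 5; unmatched b rows kept: 5.

(Build, NULL); (Build, NULL); (Deploy, NULL); (Refactor, NULL); (Triage, NULL); (NULL, Dave); (NULL, Nora); (NULL, Wendy); (NULL, Wendy); (NULL, NULL)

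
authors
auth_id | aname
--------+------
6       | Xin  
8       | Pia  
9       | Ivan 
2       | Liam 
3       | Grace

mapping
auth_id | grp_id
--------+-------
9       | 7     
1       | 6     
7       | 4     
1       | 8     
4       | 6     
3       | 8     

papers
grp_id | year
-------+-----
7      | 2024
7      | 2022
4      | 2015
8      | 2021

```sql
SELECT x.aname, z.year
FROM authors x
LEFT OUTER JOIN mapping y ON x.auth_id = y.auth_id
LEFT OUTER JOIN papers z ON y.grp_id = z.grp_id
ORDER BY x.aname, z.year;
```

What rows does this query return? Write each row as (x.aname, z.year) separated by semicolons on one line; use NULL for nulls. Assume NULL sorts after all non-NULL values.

(Grace, 2021); (Ivan, 2022); (Ivan, 2024); (Liam, NULL); (Pia, NULL); (Xin, NULL)

Evaluate left to right. First `authors x LEFT JOIN mapping y` on auth_id: 5 row(s).
Then LEFT JOIN `papers z` on grp_id: each of those 5 rows is kept; rows whose y.grp_id has no match in z get NULL for z's columns.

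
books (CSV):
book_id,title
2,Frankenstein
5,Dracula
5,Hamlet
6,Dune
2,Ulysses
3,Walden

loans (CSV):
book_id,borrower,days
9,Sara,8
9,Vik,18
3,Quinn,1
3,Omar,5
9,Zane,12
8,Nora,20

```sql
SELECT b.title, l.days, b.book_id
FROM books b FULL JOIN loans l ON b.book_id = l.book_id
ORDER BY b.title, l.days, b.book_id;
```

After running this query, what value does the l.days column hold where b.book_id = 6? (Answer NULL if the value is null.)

NULL

FULL OUTER JOIN keeps every row from both sides; unmatched rows get NULL for the other side's columns.
Matching on b.book_id = l.book_id.
- b (book_id=2) has no partner → padded with NULL.
- b (book_id=5) has no partner → padded with NULL.
- b (book_id=5) has no partner → padded with NULL.
- b (book_id=6) has no partner → padded with NULL.
- b (book_id=2) has no partner → padded with NULL.
- b (book_id=3) pairs with 2 row(s) of l.
- 4 row(s) from l found no b partner → padded with NULL.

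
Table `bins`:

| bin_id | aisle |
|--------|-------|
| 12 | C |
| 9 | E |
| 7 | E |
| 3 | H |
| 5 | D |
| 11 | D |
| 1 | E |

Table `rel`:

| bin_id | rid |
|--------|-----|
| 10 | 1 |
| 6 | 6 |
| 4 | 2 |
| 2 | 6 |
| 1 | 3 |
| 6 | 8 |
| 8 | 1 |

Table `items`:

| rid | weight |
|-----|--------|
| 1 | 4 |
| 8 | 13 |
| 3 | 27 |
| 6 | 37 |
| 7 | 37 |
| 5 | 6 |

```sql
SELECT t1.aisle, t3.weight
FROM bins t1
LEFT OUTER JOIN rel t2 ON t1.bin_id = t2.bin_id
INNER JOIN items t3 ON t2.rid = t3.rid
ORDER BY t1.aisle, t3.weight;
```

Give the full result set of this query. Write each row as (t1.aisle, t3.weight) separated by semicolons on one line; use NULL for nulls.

Joins associate left-to-right: bins LEFT JOIN rel on bin_id gives 7 intermediate row(s).
Then INNER JOIN `items t3` on rid: keep only rows whose t2.rid appears in t3.

(E, 27)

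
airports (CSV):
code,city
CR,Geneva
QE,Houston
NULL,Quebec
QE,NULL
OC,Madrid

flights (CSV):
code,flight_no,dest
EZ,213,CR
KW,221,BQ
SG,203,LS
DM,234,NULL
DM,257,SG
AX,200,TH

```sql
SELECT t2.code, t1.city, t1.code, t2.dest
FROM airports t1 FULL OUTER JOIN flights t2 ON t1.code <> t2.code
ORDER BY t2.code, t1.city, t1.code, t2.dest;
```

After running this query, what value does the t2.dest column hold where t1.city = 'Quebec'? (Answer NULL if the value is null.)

FULL OUTER JOIN keeps every row from both sides; unmatched rows get NULL for the other side's columns.
Matching on t1.code <> t2.code. A NULL in a compared column never satisfies the condition.
Matched pairs: 24; unmatched t1 rows kept: 1; unmatched t2 rows kept: 0.

NULL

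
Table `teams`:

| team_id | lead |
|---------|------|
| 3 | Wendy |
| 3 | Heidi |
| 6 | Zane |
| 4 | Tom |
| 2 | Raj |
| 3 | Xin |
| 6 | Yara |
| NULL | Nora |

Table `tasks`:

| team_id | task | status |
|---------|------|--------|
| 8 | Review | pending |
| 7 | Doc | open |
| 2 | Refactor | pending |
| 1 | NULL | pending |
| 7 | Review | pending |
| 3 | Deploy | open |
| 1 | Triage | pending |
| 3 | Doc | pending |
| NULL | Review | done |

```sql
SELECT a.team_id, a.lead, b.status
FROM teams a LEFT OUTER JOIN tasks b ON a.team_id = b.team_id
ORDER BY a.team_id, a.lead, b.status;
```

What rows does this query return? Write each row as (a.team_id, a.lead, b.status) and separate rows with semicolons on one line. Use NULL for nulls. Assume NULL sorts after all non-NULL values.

(2, Raj, pending); (3, Heidi, open); (3, Heidi, pending); (3, Wendy, open); (3, Wendy, pending); (3, Xin, open); (3, Xin, pending); (4, Tom, NULL); (6, Yara, NULL); (6, Zane, NULL); (NULL, Nora, NULL)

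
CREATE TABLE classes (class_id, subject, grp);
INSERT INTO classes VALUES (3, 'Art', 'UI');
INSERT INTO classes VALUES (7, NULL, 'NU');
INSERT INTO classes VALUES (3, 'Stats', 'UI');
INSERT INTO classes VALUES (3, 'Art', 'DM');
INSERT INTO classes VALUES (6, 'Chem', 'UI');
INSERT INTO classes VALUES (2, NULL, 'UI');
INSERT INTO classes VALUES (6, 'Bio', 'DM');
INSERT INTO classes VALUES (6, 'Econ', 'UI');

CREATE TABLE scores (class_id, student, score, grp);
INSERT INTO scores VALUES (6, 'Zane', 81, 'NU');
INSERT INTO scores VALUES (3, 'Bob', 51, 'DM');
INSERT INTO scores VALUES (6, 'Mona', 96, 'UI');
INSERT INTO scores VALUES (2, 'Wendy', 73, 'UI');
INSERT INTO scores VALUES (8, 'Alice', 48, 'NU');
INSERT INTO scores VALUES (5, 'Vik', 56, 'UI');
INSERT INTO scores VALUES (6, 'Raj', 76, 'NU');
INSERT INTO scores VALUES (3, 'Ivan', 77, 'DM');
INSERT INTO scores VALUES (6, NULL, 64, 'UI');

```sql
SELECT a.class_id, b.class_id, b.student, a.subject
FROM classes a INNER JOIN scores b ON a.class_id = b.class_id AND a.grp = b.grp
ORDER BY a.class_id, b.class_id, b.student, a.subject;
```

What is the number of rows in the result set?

INNER JOIN keeps only pairs where the ON condition holds.
Matching on a.class_id = b.class_id AND a.grp = b.grp.
Matched pairs: 7.
Total: 7 rows.

7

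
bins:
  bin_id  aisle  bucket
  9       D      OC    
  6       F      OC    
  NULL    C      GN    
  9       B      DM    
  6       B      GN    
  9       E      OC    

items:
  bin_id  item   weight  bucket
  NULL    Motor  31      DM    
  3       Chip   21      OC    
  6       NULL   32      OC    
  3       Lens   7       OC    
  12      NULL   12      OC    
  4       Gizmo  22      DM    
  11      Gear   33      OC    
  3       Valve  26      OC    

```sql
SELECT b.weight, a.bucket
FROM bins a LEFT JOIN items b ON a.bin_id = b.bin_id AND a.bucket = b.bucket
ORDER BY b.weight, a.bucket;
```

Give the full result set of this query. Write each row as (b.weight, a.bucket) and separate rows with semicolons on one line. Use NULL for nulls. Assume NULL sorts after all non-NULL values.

(32, OC); (NULL, DM); (NULL, GN); (NULL, GN); (NULL, OC); (NULL, OC)

LEFT JOIN keeps every row from `bins`; unmatched rows get NULL for `items`'s columns.
Matching on a.bin_id = b.bin_id AND a.bucket = b.bucket. A NULL in a compared column never satisfies the condition.
- a[0] bin_id=9, bucket=OC → no match; kept with NULLs on the b side.
- a[1] bin_id=6, bucket=OC → 1 match(es) in b → 1 row(s).
- a[2] bin_id=NULL, bucket=GN → no match; kept with NULLs on the b side.
- a[3] bin_id=9, bucket=DM → no match; kept with NULLs on the b side.
- a[4] bin_id=6, bucket=GN → no match; kept with NULLs on the b side.
- a[5] bin_id=9, bucket=OC → no match; kept with NULLs on the b side.
After projecting and ordering:
b.weight | a.bucket
32 | OC
NULL | DM
NULL | GN
NULL | GN
NULL | OC
NULL | OC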